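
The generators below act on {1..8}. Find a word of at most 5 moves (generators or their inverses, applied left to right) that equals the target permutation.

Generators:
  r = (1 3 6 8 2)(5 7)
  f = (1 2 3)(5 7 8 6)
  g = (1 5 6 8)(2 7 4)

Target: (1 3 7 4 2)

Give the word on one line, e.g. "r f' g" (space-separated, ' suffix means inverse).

  after r': (1 2 8 6 3)(5 7)
  after f: (1 3 2 6)(5 8)
  after g': (1 3 4 7 2 5 6 8)
  after g': (1 3 7 4 2)

r' f g' g'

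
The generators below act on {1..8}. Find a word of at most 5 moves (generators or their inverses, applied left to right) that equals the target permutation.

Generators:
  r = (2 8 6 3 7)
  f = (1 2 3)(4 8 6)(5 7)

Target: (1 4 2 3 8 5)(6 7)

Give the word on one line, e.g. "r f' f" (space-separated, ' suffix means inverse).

  after r': (2 7 3 6 8)
  after f: (1 2 5 7)(3 4 8)
  after r: (1 8 7)(2 5)(3 4 6)
  after f': (1 4 8 5)(2 7 3 6)
  after r': (1 4 2 3 8 5)(6 7)

r' f r f' r'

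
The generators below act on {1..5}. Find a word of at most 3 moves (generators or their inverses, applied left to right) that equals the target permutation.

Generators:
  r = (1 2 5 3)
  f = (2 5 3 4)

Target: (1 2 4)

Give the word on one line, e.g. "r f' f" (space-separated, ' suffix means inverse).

  after f': (2 4 3 5)
  after r: (1 2 4)

f' r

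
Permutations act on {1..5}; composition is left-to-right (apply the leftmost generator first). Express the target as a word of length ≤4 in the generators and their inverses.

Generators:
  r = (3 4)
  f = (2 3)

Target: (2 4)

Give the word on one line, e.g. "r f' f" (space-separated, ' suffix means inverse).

  after f': (2 3)
  after r: (2 4 3)
  after f: (2 4)

f' r f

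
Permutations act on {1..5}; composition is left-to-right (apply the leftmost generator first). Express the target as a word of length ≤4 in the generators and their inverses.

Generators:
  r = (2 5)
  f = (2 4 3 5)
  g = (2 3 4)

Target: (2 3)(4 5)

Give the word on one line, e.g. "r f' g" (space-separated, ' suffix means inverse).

  after f: (2 4 3 5)
  after g': (2 3 5 4)
  after r: (2 3)(4 5)

f g' r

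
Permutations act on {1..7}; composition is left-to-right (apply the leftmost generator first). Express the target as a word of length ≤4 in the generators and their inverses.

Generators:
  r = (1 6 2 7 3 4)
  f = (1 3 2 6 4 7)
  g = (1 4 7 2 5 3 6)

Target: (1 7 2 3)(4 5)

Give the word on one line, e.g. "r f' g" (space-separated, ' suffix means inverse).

f' g' g' f'

  after f': (1 7 4 6 2 3)
  after g': (1 4 3 6 7)(2 5)
  after g': (4 5 7 6)
  after f': (1 7 2 3)(4 5)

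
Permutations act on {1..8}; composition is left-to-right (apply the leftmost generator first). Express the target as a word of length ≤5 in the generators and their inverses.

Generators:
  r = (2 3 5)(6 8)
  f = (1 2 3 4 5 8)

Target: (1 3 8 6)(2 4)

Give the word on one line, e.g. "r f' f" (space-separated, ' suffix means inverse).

r f r' r'

  after r: (2 3 5)(6 8)
  after f: (1 2 4 5 3 8 6)
  after r': (1 5 2 4 3 6)
  after r': (1 3 8 6)(2 4)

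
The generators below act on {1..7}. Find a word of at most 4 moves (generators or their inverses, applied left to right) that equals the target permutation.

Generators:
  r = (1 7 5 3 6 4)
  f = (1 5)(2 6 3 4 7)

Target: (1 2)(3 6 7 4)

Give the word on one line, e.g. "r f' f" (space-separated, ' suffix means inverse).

f r' f r

  after f: (1 5)(2 6 3 4 7)
  after r': (1 7 2 3 6 5 4)
  after f: (1 2 4 5 7 6)
  after r: (1 2)(3 6 7 4)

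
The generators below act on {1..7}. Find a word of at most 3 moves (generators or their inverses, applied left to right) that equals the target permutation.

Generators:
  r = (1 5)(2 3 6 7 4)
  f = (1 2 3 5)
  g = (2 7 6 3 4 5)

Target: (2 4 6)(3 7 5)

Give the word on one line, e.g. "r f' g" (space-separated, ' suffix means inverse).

  after g': (2 5 4 3 6 7)
  after g': (2 4 6)(3 7 5)

g' g'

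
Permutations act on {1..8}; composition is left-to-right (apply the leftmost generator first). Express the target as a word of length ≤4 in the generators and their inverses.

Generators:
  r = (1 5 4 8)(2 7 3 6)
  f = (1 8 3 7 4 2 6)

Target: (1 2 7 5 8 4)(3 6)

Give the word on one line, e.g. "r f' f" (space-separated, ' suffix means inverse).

f r' f

  after f: (1 8 3 7 4 2 6)
  after r': (1 4 6 8 7 5)(2 3)
  after f: (1 2 7 5 8 4)(3 6)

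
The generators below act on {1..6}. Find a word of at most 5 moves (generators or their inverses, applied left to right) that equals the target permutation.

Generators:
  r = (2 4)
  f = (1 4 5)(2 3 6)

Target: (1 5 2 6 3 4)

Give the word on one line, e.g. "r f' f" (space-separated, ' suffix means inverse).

  after f': (1 5 4)(2 6 3)
  after r': (1 5 2 6 3 4)
  after r': (1 5 4)(2 6 3)
  after r': (1 5 2 6 3 4)

f' r' r' r'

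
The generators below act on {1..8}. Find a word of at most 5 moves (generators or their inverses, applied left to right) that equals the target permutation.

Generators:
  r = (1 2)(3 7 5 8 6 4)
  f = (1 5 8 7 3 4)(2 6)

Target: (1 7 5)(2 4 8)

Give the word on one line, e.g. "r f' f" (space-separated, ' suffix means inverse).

f r f' r'

  after f: (1 5 8 7 3 4)(2 6)
  after r: (1 8 5 6)(2 4)
  after f': (1 5 2 3 7 8)(4 6)
  after r': (1 7 5)(2 4 8)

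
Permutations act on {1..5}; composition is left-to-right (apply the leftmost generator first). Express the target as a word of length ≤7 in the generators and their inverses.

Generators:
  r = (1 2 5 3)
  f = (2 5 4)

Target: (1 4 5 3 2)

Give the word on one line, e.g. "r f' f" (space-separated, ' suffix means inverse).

  after f': (2 4 5)
  after f': (2 5 4)
  after r: (1 2 3)(4 5)
  after f': (1 4 2 3)
  after r: (1 4 5 3 2)

f' f' r f' r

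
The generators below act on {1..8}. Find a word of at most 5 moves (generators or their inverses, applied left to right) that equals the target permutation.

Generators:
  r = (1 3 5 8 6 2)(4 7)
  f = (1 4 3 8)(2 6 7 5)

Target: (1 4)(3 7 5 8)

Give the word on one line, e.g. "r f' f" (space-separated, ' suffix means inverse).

r f' r r

  after r: (1 3 5 8 6 2)(4 7)
  after f': (1 4 6 5 3 7)(2 8)
  after r: (1 7 3 4 2 6 8)
  after r: (1 4)(3 7 5 8)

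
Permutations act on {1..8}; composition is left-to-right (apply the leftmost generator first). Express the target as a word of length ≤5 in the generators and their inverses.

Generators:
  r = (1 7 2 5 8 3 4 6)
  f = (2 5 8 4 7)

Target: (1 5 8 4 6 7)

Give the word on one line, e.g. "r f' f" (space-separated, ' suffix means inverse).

  after r': (1 6 4 3 8 5 2 7)
  after r': (1 4 8 2)(3 5 7 6)
  after f: (1 7 6 3 8 5 2)
  after r: (1 2 7)(4 6)
  after f: (1 5 8 4 6 7)

r' r' f r f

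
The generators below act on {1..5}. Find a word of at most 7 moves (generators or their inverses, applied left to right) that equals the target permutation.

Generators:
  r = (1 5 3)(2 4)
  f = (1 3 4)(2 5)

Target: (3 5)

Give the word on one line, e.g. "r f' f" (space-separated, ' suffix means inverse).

  after f': (1 4 3)(2 5)
  after r: (1 2 3 5 4)
  after r: (1 4 5 2)
  after f': (1 3)(2 4)
  after r: (3 5)

f' r r f' r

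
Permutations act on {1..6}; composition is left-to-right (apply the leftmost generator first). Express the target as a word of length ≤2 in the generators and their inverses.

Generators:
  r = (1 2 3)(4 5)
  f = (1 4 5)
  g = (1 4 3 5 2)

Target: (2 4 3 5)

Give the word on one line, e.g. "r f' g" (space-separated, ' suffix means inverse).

g' r'

  after g': (1 2 5 3 4)
  after r': (2 4 3 5)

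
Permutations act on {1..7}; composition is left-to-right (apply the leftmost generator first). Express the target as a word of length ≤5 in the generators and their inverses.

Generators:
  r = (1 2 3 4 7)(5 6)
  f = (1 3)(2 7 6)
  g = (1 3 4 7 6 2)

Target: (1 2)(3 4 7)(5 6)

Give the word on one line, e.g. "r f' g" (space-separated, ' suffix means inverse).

r f f f

  after r: (1 2 3 4 7)(5 6)
  after f: (1 7 3 4 6 5 2)
  after f: (1 6 5 7)(2 3 4)
  after f: (1 2)(3 4 7)(5 6)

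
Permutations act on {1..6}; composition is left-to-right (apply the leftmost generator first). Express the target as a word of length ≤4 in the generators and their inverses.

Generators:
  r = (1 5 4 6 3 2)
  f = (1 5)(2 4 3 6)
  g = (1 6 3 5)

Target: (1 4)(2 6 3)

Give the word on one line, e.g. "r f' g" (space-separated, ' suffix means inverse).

  after r': (1 2 3 6 4 5)
  after f: (1 4)(2 6 3)

r' f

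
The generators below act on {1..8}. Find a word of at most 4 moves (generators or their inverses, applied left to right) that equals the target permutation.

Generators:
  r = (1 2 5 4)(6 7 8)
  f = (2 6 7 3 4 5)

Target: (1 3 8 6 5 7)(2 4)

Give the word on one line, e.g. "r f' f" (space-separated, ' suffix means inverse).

  after f': (2 5 4 3 7 6)
  after f': (2 4 7)(3 6 5)
  after r': (1 4 6 2 5 3 8 7)
  after f': (1 3 8 6 5 7)(2 4)

f' f' r' f'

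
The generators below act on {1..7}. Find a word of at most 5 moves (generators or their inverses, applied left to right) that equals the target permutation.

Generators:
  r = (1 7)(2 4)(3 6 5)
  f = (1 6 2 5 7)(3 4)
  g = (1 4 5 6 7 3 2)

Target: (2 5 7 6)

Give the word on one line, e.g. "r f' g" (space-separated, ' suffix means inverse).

r' g r f g

  after r': (1 7)(2 4)(3 5 6)
  after g: (1 3 6 2 5 7 4)
  after r: (1 6 4 7 2 3 5)
  after f: (1 2 4)(3 7 5 6)
  after g: (2 5 7 6)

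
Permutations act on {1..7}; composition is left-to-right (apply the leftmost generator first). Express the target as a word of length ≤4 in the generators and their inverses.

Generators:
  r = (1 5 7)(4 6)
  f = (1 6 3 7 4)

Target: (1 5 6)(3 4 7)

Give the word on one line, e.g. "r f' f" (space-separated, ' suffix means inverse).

f r f r

  after f: (1 6 3 7 4)
  after r: (1 4 5 7 6 3)
  after f: (3 6 7)(4 5)
  after r: (1 5 6)(3 4 7)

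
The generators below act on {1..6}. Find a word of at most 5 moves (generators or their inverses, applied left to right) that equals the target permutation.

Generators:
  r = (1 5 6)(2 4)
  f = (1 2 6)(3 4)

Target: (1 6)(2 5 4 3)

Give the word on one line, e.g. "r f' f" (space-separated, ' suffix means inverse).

r' r' f' r

  after r': (1 6 5)(2 4)
  after r': (1 5 6)
  after f': (1 5 2)(3 4)
  after r: (1 6)(2 5 4 3)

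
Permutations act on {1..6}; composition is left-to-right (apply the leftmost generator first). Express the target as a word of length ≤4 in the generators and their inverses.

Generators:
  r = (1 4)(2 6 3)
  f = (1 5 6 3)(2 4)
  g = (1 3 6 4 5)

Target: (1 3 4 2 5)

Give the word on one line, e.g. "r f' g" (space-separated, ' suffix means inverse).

  after r': (1 4)(2 3 6)
  after r': (2 6 3)
  after f': (1 3 4 2 5)

r' r' f'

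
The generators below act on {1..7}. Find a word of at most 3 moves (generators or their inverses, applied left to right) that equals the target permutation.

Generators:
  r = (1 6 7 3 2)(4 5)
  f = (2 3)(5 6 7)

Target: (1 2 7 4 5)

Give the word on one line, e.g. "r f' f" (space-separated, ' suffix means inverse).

f r'

  after f: (2 3)(5 6 7)
  after r': (1 2 7 4 5)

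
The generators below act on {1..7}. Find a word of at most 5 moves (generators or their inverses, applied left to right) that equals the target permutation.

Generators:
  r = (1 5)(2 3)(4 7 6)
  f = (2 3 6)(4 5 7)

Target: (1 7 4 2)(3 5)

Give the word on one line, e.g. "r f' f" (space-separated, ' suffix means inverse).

f' r f r' f'

  after f': (2 6 3)(4 7 5)
  after r: (1 5 7)(2 4 6)
  after f: (1 7)(2 5 4)(3 6)
  after r': (1 4 3 7 5 6 2)
  after f': (1 7 4 2)(3 5)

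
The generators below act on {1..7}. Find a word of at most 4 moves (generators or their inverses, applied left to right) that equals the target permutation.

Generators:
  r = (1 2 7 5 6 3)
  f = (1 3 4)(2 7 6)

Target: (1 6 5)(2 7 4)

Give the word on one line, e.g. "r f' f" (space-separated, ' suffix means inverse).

f' r' f' r'

  after f': (1 4 3)(2 6 7)
  after r': (1 4 6 2 5 7)
  after f': (1 3)(2 5)(4 7)
  after r': (1 6 5)(2 7 4)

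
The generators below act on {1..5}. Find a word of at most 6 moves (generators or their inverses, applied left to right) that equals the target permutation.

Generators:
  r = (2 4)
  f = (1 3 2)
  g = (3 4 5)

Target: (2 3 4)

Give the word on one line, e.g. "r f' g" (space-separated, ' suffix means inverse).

r f r' f'

  after r: (2 4)
  after f: (1 3 2 4)
  after r': (1 3 4)
  after f': (2 3 4)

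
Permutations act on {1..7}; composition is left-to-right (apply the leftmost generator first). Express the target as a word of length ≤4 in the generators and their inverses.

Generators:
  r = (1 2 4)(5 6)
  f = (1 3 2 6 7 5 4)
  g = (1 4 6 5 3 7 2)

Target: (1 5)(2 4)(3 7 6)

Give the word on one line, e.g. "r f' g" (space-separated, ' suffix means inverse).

  after f: (1 3 2 6 7 5 4)
  after g': (1 5)(2 4)(3 7 6)

f g'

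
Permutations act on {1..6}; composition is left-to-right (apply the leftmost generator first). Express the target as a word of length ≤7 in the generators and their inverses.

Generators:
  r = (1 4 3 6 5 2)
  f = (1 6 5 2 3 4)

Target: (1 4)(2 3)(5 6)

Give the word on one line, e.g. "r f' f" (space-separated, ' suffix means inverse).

  after r': (1 2 5 6 3 4)
  after f': (1 5)(2 6)
  after r: (1 2 5 4 3 6)
  after f: (1 3 5)
  after f: (1 4)(2 3)(5 6)

r' f' r f f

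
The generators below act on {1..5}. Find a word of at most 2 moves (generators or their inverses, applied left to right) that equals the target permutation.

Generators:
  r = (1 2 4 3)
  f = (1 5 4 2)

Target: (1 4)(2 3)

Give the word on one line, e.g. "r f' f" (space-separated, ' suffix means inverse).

r r

  after r: (1 2 4 3)
  after r: (1 4)(2 3)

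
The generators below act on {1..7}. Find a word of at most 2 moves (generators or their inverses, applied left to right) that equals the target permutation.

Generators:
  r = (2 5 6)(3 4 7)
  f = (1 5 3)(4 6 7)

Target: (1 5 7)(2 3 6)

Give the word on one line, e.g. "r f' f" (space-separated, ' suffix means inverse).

  after r: (2 5 6)(3 4 7)
  after f: (1 5 7)(2 3 6)

r f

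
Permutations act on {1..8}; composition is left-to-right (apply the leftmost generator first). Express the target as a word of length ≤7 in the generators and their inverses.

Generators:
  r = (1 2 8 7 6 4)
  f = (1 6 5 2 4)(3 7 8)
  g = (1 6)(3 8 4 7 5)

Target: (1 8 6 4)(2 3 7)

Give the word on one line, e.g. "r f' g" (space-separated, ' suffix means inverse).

  after r: (1 2 8 7 6 4)
  after f: (1 4 6)(2 3 7 5)
  after g': (1 8 3 4)(2 5)
  after g': (1 3 8 5 2 7 4 6)
  after f': (1 8 6 4)(2 3 7)

r f g' g' f'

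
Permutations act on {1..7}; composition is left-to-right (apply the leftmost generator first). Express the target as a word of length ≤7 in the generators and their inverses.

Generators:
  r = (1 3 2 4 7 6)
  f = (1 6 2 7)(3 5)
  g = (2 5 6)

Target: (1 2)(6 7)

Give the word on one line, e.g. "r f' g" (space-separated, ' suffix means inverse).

  after f: (1 6 2 7)(3 5)
  after g': (1 5 3 2 7)
  after g': (1 2 7)(3 6 5)
  after g': (1 6 2 7)(3 5)
  after f: (1 2)(6 7)

f g' g' g' f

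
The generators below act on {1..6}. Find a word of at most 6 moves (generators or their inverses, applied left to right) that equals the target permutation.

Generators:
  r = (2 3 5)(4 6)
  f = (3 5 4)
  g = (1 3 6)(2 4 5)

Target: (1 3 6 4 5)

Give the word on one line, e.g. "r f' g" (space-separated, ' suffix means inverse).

  after r': (2 5 3)(4 6)
  after g': (1 6 2 4 3 5)
  after f: (1 6 2 3 4 5)
  after r': (1 4 3 6 5)
  after f: (1 3 6 4 5)

r' g' f r' f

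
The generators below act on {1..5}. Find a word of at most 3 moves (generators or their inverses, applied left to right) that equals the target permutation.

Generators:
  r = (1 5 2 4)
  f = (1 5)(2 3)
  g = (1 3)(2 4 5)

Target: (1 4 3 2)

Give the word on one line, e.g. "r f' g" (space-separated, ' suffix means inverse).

  after r': (1 4 2 5)
  after f': (1 4 3 2)

r' f'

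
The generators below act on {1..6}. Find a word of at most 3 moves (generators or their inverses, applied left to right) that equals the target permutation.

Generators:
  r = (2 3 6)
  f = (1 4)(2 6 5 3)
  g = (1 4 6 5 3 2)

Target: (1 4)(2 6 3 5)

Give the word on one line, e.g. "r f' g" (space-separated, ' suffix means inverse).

  after f': (1 4)(2 3 5 6)
  after r: (1 4)(2 6 3 5)

f' r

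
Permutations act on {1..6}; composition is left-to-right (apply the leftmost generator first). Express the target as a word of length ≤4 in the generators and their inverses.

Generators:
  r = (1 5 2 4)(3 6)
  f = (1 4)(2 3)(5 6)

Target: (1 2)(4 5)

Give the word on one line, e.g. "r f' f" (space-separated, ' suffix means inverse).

r r f f

  after r: (1 5 2 4)(3 6)
  after r: (1 2)(4 5)
  after f: (1 3 2 4 6 5)
  after f: (1 2)(4 5)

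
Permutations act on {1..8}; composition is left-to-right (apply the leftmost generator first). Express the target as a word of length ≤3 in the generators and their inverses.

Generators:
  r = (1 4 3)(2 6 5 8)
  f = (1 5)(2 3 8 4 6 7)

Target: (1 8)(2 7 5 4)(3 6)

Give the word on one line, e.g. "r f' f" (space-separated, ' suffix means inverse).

f' r

  after f': (1 5)(2 7 6 4 8 3)
  after r: (1 8)(2 7 5 4)(3 6)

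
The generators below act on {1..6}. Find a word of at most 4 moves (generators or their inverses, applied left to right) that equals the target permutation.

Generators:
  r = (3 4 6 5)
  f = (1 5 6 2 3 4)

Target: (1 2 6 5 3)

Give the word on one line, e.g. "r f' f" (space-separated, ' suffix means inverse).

  after r': (3 5 6 4)
  after f: (1 5 2 3 6)
  after r': (1 6)(2 5)(3 4)
  after f: (1 2 6 5 3)

r' f r' f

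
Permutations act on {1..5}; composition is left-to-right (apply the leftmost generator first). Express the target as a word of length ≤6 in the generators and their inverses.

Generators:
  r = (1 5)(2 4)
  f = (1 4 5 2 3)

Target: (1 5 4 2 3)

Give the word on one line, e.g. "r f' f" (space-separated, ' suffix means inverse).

  after r: (1 5)(2 4)
  after f': (1 4 5 3 2)
  after f': (2 3 5)
  after r': (1 5 4 2 3)

r f' f' r'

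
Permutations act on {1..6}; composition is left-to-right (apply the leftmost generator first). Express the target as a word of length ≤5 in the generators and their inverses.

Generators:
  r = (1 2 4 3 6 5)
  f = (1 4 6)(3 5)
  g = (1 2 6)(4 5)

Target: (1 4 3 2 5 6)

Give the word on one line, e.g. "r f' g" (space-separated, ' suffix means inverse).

  after f: (1 4 6)(3 5)
  after g: (1 5 3 4)(2 6)
  after f': (1 3)(2 4 6)
  after r: (1 6 4 5)(2 3)
  after f': (1 4 3 2 5 6)

f g f' r f'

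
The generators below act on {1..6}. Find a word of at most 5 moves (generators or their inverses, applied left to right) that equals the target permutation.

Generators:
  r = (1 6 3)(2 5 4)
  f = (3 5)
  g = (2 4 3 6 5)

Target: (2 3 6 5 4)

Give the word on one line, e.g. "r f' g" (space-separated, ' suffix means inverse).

f g' f'

  after f: (3 5)
  after g': (2 5 4)(3 6)
  after f': (2 3 6 5 4)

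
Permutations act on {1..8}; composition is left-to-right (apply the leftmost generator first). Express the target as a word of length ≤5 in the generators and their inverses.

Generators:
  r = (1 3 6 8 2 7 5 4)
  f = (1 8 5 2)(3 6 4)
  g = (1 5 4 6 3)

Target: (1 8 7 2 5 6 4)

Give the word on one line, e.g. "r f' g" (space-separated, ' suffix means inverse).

  after f': (1 2 5 8)(3 4 6)
  after g: (1 2 4 3 6)(5 8)
  after r': (1 8 7 2 5 6 4)

f' g r'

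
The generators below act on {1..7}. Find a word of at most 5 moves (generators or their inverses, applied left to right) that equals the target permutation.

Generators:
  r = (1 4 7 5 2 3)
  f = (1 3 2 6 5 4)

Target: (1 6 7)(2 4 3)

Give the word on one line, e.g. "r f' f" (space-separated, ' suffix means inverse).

  after r': (1 3 2 5 7 4)
  after f: (1 2 4 3 6 5 7)
  after r': (1 5 4 2)(3 6 7)
  after f': (1 6 7)(2 4 3)

r' f r' f'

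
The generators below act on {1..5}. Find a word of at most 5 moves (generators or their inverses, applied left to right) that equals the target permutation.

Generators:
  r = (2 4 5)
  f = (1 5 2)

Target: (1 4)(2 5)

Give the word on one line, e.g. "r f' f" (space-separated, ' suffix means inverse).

  after f: (1 5 2)
  after r: (1 2)(4 5)
  after r: (1 4 2)
  after f': (1 4 5)
  after f': (1 4)(2 5)

f r r f' f'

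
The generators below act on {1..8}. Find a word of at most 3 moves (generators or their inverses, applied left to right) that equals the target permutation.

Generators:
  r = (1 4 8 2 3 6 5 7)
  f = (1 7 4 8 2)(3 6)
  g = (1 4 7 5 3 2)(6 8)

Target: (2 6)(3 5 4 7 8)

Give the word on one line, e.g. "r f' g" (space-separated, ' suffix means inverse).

  after g': (1 2 3 5 7 4)(6 8)
  after f: (2 6)(3 5 4 7 8)

g' f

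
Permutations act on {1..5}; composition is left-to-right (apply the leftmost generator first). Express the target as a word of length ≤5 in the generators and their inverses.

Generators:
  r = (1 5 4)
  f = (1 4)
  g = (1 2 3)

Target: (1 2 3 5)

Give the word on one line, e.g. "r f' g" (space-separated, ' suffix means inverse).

g' g' f r'

  after g': (1 3 2)
  after g': (1 2 3)
  after f: (1 2 3 4)
  after r': (1 2 3 5)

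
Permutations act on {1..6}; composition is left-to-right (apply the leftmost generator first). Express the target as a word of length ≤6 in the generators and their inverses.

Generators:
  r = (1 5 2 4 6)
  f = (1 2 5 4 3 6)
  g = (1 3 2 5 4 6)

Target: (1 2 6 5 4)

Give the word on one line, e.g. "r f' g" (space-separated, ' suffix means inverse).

r g' r' f'

  after r: (1 5 2 4 6)
  after g': (1 2 5 3)
  after r': (1 5 3 6 4 2)
  after f': (1 2 6 5 4)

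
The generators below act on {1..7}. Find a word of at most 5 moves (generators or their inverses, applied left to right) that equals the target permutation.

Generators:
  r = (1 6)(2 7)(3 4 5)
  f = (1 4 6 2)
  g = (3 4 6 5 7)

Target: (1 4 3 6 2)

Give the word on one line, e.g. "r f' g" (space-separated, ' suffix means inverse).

r' f' r' f' r

  after r': (1 6)(2 7)(3 5 4)
  after f': (1 4 3 5)(2 7 6)
  after r': (1 3 4 5 6 7)
  after f': (1 3)(2 6 7)(4 5)
  after r: (1 4 3 6 2)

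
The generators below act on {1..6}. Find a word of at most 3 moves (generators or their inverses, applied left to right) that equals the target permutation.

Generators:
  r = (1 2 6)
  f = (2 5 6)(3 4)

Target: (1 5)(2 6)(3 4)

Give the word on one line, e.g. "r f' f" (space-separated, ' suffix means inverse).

r' f' r'

  after r': (1 6 2)
  after f': (1 5 2)(3 4)
  after r': (1 5)(2 6)(3 4)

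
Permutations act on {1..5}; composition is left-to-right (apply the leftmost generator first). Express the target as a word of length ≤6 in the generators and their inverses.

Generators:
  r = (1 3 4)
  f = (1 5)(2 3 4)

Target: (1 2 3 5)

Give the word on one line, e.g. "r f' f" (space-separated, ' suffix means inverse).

  after r': (1 4 3)
  after f: (1 2 3 5)
  after r: (1 2 4)(3 5)
  after r: (1 2)(3 5 4)
  after r: (1 2 3 5)

r' f r r r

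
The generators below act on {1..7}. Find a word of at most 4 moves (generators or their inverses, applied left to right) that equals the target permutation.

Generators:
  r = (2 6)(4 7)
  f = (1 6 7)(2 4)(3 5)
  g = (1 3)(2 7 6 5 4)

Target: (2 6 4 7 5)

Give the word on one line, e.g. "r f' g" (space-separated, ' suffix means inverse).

  after g: (1 3)(2 7 6 5 4)
  after g: (2 6 4 7 5)

g g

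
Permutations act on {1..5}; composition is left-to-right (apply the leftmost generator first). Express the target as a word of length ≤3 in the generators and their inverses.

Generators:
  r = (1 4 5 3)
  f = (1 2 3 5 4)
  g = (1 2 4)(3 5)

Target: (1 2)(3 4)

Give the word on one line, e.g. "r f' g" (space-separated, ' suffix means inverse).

g r'

  after g: (1 2 4)(3 5)
  after r': (1 2)(3 4)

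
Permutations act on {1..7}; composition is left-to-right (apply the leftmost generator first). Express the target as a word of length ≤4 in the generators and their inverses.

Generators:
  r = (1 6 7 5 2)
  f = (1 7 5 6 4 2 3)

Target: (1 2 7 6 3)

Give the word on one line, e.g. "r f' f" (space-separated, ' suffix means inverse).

f r' f f

  after f: (1 7 5 6 4 2 3)
  after r': (1 6 4 5)(2 3)
  after f: (1 4 6 2)(5 7)
  after f: (1 2 7 6 3)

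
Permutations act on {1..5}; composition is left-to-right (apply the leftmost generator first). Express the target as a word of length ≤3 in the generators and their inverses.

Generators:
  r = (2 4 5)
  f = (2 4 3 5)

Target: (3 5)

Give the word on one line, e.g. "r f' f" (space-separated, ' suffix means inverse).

  after f': (2 5 3 4)
  after r: (3 5)

f' r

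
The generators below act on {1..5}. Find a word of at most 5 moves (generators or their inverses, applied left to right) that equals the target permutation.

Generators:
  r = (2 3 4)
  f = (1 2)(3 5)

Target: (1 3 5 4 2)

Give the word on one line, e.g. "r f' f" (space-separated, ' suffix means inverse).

f' r' r'

  after f': (1 2)(3 5)
  after r': (1 4 3 5 2)
  after r': (1 3 5 4 2)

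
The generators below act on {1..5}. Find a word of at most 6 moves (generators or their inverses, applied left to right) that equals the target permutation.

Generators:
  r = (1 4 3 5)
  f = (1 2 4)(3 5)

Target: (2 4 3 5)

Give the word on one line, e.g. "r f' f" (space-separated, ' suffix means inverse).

  after r: (1 4 3 5)
  after f': (1 2)(4 5)
  after r': (1 2 5)(3 4)
  after f: (1 4 5 2 3)
  after r': (2 4 3 5)

r f' r' f r'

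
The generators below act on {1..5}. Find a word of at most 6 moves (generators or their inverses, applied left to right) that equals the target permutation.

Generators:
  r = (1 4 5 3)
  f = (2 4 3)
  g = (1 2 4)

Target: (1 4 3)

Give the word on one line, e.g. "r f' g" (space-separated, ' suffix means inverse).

r g f' r

  after r: (1 4 5 3)
  after g: (2 4 5 3)
  after f': (4 5)
  after r: (1 4 3)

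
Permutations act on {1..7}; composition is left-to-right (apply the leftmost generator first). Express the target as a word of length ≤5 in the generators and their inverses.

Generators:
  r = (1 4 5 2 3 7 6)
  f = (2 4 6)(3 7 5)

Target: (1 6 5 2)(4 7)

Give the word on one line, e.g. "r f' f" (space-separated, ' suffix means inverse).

f' f' r'

  after f': (2 6 4)(3 5 7)
  after f': (2 4 6)(3 7 5)
  after r': (1 6 5 2)(4 7)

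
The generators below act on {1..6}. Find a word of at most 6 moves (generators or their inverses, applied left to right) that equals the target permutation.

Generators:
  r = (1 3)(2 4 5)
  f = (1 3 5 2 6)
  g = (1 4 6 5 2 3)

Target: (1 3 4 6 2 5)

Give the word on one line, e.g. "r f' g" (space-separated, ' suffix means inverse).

  after f': (1 6 2 5 3)
  after f': (1 2 3 6 5)
  after g': (1 5 3 4)
  after f': (1 3 4 6 2 5)

f' f' g' f'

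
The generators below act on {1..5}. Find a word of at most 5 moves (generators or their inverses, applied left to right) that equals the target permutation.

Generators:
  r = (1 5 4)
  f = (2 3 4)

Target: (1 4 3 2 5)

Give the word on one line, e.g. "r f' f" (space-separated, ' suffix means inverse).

  after f: (2 3 4)
  after f: (2 4 3)
  after r': (1 4 3 2 5)

f f r'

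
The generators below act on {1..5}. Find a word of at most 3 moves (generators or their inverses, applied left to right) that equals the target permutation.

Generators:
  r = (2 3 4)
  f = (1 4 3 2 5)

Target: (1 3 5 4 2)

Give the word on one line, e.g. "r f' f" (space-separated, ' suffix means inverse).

f f

  after f: (1 4 3 2 5)
  after f: (1 3 5 4 2)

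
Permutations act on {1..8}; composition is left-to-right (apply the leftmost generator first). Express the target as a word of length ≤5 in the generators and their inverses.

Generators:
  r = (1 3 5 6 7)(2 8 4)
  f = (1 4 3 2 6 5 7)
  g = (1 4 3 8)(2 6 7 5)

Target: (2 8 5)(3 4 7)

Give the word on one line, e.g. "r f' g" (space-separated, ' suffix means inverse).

r' f g f'

  after r': (1 7 6 5 3)(2 4 8)
  after f: (2 3 4 8 6 7 5)
  after g: (1 4)(2 8 7)(5 6)
  after f': (2 8 5)(3 4 7)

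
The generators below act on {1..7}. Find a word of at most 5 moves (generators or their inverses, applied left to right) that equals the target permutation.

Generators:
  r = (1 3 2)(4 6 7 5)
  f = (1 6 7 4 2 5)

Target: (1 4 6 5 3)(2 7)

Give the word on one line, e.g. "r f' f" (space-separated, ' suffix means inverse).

  after r': (1 2 3)(4 5 7 6)
  after r': (1 3 2)(4 7)(5 6)
  after f': (1 3 4 6 2 5)
  after r: (1 2 4 7 5 3 6)
  after f': (1 4 6 5 3)(2 7)

r' r' f' r f'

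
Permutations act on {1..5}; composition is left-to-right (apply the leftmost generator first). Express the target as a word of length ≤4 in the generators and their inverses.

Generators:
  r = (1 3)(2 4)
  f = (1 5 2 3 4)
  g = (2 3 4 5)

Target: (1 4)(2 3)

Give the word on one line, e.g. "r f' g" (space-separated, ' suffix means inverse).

  after g': (2 5 4 3)
  after g': (2 4)(3 5)
  after r': (1 3 5)
  after f: (1 4)(2 3)

g' g' r' f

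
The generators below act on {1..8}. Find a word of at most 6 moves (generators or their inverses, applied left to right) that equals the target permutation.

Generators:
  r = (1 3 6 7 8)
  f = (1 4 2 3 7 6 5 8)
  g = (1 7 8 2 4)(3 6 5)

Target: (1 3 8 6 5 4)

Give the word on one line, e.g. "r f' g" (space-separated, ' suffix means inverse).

f' r' r' g'

  after f': (1 8 5 6 7 3 2 4)
  after r': (1 7)(2 4 8 5 3)
  after r': (1 6 3 2 4 7 8 5)
  after g': (1 3 8 6 5 4)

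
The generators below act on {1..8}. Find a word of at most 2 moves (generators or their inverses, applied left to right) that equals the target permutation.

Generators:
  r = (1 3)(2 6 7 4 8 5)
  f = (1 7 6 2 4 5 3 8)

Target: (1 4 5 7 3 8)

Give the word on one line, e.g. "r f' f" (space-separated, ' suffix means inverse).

  after f': (1 8 3 5 4 2 6 7)
  after r': (1 4 5 7 3 8)

f' r'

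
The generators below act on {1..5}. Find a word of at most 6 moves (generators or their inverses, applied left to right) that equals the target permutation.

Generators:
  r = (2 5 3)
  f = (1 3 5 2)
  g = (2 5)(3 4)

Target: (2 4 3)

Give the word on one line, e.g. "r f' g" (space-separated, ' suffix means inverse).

  after r: (2 5 3)
  after r: (2 3 5)
  after g: (2 4 3)
  after g: (2 3 5)
  after g: (2 4 3)

r r g g g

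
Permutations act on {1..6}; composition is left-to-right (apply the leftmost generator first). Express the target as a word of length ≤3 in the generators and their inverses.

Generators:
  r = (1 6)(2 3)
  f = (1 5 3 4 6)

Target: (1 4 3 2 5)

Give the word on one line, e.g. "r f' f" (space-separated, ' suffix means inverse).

  after r: (1 6)(2 3)
  after f': (1 4 3 2 5)

r f'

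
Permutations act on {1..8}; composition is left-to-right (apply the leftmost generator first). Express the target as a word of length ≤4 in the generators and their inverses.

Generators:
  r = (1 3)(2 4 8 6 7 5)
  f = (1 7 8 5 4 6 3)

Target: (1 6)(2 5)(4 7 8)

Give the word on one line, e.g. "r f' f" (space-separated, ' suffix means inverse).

r f'

  after r: (1 3)(2 4 8 6 7 5)
  after f': (1 6)(2 5)(4 7 8)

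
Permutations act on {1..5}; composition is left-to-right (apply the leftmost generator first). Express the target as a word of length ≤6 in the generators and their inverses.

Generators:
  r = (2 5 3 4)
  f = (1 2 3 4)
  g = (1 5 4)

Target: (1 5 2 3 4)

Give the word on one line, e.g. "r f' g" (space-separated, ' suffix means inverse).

f r' f' g r'

  after f: (1 2 3 4)
  after r': (1 4)(2 5)
  after f': (1 3 2 5)
  after g: (1 3 2 4)
  after r': (1 5 2 3 4)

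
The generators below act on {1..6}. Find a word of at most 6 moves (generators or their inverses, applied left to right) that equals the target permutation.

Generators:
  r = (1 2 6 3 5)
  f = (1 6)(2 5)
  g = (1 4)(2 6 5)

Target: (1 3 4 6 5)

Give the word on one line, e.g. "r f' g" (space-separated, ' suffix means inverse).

f r' g r g

  after f: (1 6)(2 5)
  after r': (1 2 3 6 5)
  after g: (1 6 2 3 5 4)
  after r: (1 3)(2 5 4)
  after g: (1 3 4 6 5)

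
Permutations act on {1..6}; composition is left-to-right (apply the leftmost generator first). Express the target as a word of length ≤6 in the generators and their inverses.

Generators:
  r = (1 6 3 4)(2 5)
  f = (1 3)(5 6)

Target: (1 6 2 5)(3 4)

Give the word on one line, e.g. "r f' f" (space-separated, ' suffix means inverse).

f' r' f' f'

  after f': (1 3)(5 6)
  after r': (1 6 2 5)(3 4)
  after f': (1 5 3 4)(2 6)
  after f': (1 6 2 5)(3 4)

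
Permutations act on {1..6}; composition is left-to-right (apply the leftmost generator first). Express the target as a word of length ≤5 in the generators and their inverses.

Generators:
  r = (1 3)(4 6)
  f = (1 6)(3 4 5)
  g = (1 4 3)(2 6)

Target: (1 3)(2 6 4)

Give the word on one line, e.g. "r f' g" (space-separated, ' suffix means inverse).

r g' g' g'

  after r: (1 3)(4 6)
  after g': (1 4 2 6)
  after g': (3 4 6)
  after g': (1 3)(2 6 4)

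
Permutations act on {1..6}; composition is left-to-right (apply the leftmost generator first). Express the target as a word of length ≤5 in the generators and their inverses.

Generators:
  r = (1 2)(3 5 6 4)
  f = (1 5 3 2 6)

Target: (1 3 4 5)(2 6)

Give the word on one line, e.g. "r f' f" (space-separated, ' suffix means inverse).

  after f': (1 6 2 3 5)
  after r: (1 4 3 6)(2 5)
  after r: (1 3 4 5)(2 6)

f' r r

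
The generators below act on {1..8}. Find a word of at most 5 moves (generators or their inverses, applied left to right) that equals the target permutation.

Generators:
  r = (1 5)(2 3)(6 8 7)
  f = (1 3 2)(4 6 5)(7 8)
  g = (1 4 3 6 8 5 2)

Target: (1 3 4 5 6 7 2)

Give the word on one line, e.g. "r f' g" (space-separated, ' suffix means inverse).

  after r': (1 5)(2 3)(6 7 8)
  after r': (6 8 7)
  after g': (1 2 5 8 7 3 4)
  after r': (1 3 4 5 6 7 2)

r' r' g' r'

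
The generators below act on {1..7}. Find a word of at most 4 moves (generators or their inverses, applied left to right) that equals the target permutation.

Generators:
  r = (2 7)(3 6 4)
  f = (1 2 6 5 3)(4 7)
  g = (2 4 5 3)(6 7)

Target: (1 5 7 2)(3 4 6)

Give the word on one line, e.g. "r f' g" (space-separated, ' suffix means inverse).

f' g'

  after f': (1 3 5 6 2)(4 7)
  after g': (1 5 7 2)(3 4 6)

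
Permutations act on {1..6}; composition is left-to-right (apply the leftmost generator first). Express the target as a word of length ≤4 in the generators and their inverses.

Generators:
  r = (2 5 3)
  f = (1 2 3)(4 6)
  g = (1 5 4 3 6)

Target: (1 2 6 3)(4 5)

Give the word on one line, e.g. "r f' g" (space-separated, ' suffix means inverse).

f f r g'

  after f: (1 2 3)(4 6)
  after f: (1 3 2)
  after r: (1 2)(3 5)
  after g': (1 2 6 3)(4 5)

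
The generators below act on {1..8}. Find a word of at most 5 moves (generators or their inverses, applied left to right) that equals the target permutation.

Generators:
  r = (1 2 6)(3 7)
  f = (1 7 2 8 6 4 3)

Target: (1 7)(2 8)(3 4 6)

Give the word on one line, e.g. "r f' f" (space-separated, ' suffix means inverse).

  after r': (1 6 2)(3 7)
  after r': (1 2 6)
  after f': (1 7)(2 8)(3 4 6)

r' r' f'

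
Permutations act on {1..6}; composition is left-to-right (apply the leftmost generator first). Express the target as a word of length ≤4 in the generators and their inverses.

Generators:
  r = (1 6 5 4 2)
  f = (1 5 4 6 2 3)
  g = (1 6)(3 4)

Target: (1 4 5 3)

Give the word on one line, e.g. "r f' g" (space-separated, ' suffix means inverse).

  after g': (1 6)(3 4)
  after r': (2 4 3 5 6)
  after g': (1 6 2 3 5)
  after f': (1 4 5 3)

g' r' g' f'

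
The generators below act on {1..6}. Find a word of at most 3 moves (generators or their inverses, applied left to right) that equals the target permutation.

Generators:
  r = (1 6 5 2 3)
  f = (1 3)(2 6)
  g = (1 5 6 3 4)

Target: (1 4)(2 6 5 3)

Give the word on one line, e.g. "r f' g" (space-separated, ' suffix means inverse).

r' g

  after r': (1 3 2 5 6)
  after g: (1 4)(2 6 5 3)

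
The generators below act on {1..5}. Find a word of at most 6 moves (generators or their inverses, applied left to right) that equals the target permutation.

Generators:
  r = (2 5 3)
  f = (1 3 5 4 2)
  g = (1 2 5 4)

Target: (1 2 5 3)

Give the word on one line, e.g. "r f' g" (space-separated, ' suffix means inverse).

r' f f g'

  after r': (2 3 5)
  after f: (1 3 4 2 5)
  after f: (1 5 3 2 4)
  after g': (1 2 5 3)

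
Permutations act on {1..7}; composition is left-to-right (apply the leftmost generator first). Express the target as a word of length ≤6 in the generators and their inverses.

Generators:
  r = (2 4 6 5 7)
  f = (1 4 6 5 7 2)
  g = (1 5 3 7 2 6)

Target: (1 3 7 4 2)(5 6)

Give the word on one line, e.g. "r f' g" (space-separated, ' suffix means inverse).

f' f' g' r

  after f': (1 2 7 5 6 4)
  after f': (1 7 6)(2 5 4)
  after g': (1 3 5 4 7 2)
  after r: (1 3 7 4 2)(5 6)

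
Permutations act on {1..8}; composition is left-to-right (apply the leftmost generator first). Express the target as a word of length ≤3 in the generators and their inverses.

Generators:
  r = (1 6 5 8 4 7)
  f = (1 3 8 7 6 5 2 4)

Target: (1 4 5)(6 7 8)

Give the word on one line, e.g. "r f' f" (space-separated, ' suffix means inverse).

  after r': (1 7 4 8 5 6)
  after r': (1 4 5)(6 7 8)

r' r'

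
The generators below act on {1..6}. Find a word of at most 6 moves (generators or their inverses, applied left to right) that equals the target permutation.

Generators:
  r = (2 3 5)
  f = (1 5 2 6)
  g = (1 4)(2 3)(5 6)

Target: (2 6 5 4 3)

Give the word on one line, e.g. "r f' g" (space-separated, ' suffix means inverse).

  after r': (2 5 3)
  after g: (1 4)(2 6 5)
  after f: (1 4 5 6 2)
  after f: (1 4 2 5)
  after g: (2 6 5 4 3)

r' g f f g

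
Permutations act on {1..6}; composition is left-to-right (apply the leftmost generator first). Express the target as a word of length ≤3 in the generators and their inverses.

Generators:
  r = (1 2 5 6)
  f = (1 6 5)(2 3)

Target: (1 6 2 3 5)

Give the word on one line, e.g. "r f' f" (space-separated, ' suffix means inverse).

f' r

  after f': (1 5 6)(2 3)
  after r: (1 6 2 3 5)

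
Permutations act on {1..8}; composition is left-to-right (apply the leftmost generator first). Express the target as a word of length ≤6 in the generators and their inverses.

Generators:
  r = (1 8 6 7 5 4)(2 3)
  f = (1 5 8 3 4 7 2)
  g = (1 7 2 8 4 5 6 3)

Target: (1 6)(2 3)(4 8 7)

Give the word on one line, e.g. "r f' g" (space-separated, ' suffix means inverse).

f g' r' g f

  after f: (1 5 8 3 4 7 2)
  after g': (1 4)(2 3 8 6 5)
  after r': (1 5 3)(6 7)
  after g: (1 6 2 8 4 5)(3 7)
  after f: (1 6)(2 3)(4 8 7)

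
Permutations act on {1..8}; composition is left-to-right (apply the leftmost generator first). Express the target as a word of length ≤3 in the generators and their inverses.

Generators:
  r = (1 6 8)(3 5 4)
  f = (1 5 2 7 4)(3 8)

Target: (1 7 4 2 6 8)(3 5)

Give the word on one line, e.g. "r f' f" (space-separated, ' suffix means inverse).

  after f': (1 4 7 2 5)(3 8)
  after f': (1 7 5 4 2)
  after r: (1 7 4 2 6 8)(3 5)

f' f' r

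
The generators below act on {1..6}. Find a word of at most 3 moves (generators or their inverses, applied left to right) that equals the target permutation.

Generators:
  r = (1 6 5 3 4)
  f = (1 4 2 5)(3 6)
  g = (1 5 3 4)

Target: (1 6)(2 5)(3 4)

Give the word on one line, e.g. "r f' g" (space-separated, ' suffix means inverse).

f' r' g'

  after f': (1 5 2 4)(3 6)
  after r': (1 6 5 2 3)
  after g': (1 6)(2 5)(3 4)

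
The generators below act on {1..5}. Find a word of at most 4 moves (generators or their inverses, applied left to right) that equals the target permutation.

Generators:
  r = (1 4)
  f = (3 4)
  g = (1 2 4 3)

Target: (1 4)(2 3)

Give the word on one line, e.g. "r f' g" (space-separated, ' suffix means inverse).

g' g' r r

  after g': (1 3 4 2)
  after g': (1 4)(2 3)
  after r: (2 3)
  after r: (1 4)(2 3)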